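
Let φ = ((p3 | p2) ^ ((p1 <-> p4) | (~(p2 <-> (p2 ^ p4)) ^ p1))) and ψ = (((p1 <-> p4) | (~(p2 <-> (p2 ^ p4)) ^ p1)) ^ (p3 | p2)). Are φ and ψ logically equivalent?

  p1  |   p2  |   p3  |   p4  ||   φ   |   ψ  
 True |  True |  True |  True || False | False
 True |  True |  True | False || False | False
 True |  True | False |  True || False | False
 True |  True | False | False || False | False
 True | False |  True |  True || False | False
 True | False |  True | False || False | False
 True | False | False |  True ||  True |  True
 True | False | False | False ||  True |  True
False |  True |  True |  True || False | False
False |  True |  True | False || False | False
False |  True | False |  True || False | False
False |  True | False | False || False | False
False | False |  True |  True || False | False
False | False |  True | False || False | False
False | False | False |  True ||  True |  True
False | False | False | False ||  True |  True
The columns for φ and ψ agree on every row, so they are logically equivalent.

equivalent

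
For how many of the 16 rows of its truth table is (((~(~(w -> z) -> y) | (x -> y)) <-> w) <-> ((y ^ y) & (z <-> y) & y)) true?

7

x | y | z | w | (w -> z) | ~(w -> z) | (~(w -> z) -> y) | ~(~(w -> z) -> y) | (x -> y) | (y ^ y) | (z <-> y) | ((y ^ y) & (z <-> y) & y) | φ
- | - | - | - | -------- | --------- | ---------------- | ----------------- | -------- | ------- | --------- | ------------------------- | -
F | F | F | F |    T     |     F     |        T         |         F         |    T     |    F    |     T     |             F             | T
F | F | F | T |    F     |     T     |        F         |         T         |    T     |    F    |     T     |             F             | F
F | F | T | F |    T     |     F     |        T         |         F         |    T     |    F    |     F     |             F             | T
F | F | T | T |    T     |     F     |        T         |         F         |    T     |    F    |     F     |             F             | F
F | T | F | F |    T     |     F     |        T         |         F         |    T     |    F    |     F     |             F             | T
F | T | F | T |    F     |     T     |        T         |         F         |    T     |    F    |     F     |             F             | F
F | T | T | F |    T     |     F     |        T         |         F         |    T     |    F    |     T     |             F             | T
F | T | T | T |    T     |     F     |        T         |         F         |    T     |    F    |     T     |             F             | F
T | F | F | F |    T     |     F     |        T         |         F         |    F     |    F    |     T     |             F             | F
T | F | F | T |    F     |     T     |        F         |         T         |    F     |    F    |     T     |             F             | F
T | F | T | F |    T     |     F     |        T         |         F         |    F     |    F    |     F     |             F             | F
T | F | T | T |    T     |     F     |        T         |         F         |    F     |    F    |     F     |             F             | T
T | T | F | F |    T     |     F     |        T         |         F         |    T     |    F    |     F     |             F             | T
T | T | F | T |    F     |     T     |        T         |         F         |    T     |    F    |     F     |             F             | F
T | T | T | F |    T     |     F     |        T         |         F         |    T     |    F    |     T     |             F             | T
T | T | T | T |    T     |     F     |        T         |         F         |    T     |    F    |     T     |             F             | F
The formula is true on 7 of the 16 rows.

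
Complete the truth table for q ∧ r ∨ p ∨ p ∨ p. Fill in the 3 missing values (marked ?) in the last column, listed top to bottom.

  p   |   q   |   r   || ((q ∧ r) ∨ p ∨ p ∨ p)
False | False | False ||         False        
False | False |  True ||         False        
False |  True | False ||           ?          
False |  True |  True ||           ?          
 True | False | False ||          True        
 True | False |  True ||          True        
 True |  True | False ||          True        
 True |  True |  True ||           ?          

Row p=False, q=True, r=False: (q ∧ r) = False, so ((q ∧ r) ∨ p ∨ p ∨ p) = False.
Row p=False, q=True, r=True: (q ∧ r) = True, so ((q ∧ r) ∨ p ∨ p ∨ p) = True.
Row p=True, q=True, r=True: (q ∧ r) = True, so ((q ∧ r) ∨ p ∨ p ∨ p) = True.

False, True, True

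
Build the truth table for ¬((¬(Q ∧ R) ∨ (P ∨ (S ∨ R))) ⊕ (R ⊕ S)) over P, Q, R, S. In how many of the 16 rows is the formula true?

P  Q  R  S  |  φ
T  T  T  T  |  F
T  T  T  F  |  T
T  T  F  T  |  T
T  T  F  F  |  F
T  F  T  T  |  F
T  F  T  F  |  T
T  F  F  T  |  T
T  F  F  F  |  F
F  T  T  T  |  F
F  T  T  F  |  T
F  T  F  T  |  T
F  T  F  F  |  F
F  F  T  T  |  F
F  F  T  F  |  T
F  F  F  T  |  T
F  F  F  F  |  F
The formula is true on 8 of the 16 rows.

8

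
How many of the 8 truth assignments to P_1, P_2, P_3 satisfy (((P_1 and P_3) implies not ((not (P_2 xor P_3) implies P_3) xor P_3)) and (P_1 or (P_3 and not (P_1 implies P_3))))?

P_1  P_2  P_3  |  (P_1 and P_3)  (P_2 xor P_3)  not (P_2 xor P_3)  (P_1 implies P_3)  not (P_1 implies P_3)  φ
 F    F    F   |        F              F                T                  T                    F            F
 F    F    T   |        F              T                F                  T                    F            F
 F    T    F   |        F              T                F                  T                    F            F
 F    T    T   |        F              F                T                  T                    F            F
 T    F    F   |        F              F                T                  F                    T            T
 T    F    T   |        T              T                F                  T                    F            T
 T    T    F   |        F              T                F                  F                    T            T
 T    T    T   |        T              F                T                  T                    F            T
The formula is true on 4 of the 8 rows.

4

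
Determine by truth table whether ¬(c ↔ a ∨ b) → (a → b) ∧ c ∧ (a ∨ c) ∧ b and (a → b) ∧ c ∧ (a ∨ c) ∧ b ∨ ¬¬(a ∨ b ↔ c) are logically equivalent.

equivalent

a | b | c | φ | ψ
- | - | - | - | -
F | F | F | T | T
F | F | T | F | F
F | T | F | F | F
F | T | T | T | T
T | F | F | F | F
T | F | T | T | T
T | T | F | F | F
T | T | T | T | T
The columns for φ and ψ agree on every row, so they are logically equivalent.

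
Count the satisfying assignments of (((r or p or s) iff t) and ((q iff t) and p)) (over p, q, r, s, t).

4

p | q | r | s | t | φ
- | - | - | - | - | -
0 | 0 | 0 | 0 | 0 | 0
0 | 0 | 0 | 0 | 1 | 0
0 | 0 | 0 | 1 | 0 | 0
0 | 0 | 0 | 1 | 1 | 0
0 | 0 | 1 | 0 | 0 | 0
0 | 0 | 1 | 0 | 1 | 0
0 | 0 | 1 | 1 | 0 | 0
0 | 0 | 1 | 1 | 1 | 0
0 | 1 | 0 | 0 | 0 | 0
0 | 1 | 0 | 0 | 1 | 0
0 | 1 | 0 | 1 | 0 | 0
0 | 1 | 0 | 1 | 1 | 0
0 | 1 | 1 | 0 | 0 | 0
0 | 1 | 1 | 0 | 1 | 0
0 | 1 | 1 | 1 | 0 | 0
0 | 1 | 1 | 1 | 1 | 0
1 | 0 | 0 | 0 | 0 | 0
1 | 0 | 0 | 0 | 1 | 0
1 | 0 | 0 | 1 | 0 | 0
1 | 0 | 0 | 1 | 1 | 0
1 | 0 | 1 | 0 | 0 | 0
1 | 0 | 1 | 0 | 1 | 0
1 | 0 | 1 | 1 | 0 | 0
1 | 0 | 1 | 1 | 1 | 0
1 | 1 | 0 | 0 | 0 | 0
1 | 1 | 0 | 0 | 1 | 1
1 | 1 | 0 | 1 | 0 | 0
1 | 1 | 0 | 1 | 1 | 1
1 | 1 | 1 | 0 | 0 | 0
1 | 1 | 1 | 0 | 1 | 1
1 | 1 | 1 | 1 | 0 | 0
1 | 1 | 1 | 1 | 1 | 1
The formula is true on 4 of the 32 rows.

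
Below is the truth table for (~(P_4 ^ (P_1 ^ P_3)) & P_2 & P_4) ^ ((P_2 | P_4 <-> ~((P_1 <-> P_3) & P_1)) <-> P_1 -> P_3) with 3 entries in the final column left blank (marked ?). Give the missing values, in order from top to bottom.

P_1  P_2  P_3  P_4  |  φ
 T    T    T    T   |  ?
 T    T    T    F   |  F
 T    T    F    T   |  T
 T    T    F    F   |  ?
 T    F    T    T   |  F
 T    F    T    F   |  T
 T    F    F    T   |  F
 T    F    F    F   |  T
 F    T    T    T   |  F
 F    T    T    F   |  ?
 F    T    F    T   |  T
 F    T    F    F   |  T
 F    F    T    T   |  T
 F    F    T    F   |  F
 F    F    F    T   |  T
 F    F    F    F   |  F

Row P_1=T, P_2=T, P_3=T, P_4=T: (~(P_4 ^ (P_1 ^ P_3)) & P_2 & P_4) = F, ((P_2 | P_4 <-> ~((P_1 <-> P_3) & P_1)) <-> P_1 -> P_3) = F, so the formula = F.
Row P_1=T, P_2=T, P_3=F, P_4=F: (~(P_4 ^ (P_1 ^ P_3)) & P_2 & P_4) = F, ((P_2 | P_4 <-> ~((P_1 <-> P_3) & P_1)) <-> P_1 -> P_3) = F, so the formula = F.
Row P_1=F, P_2=T, P_3=T, P_4=F: (~(P_4 ^ (P_1 ^ P_3)) & P_2 & P_4) = F, ((P_2 | P_4 <-> ~((P_1 <-> P_3) & P_1)) <-> P_1 -> P_3) = T, so the formula = T.

F, F, T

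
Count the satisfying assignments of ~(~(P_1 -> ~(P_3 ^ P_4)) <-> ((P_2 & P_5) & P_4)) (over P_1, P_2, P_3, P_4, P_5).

P_1 | P_2 | P_3 | P_4 | P_5 | φ
--- | --- | --- | --- | --- | -
 0  |  0  |  0  |  0  |  0  | 0
 0  |  0  |  0  |  0  |  1  | 0
 0  |  0  |  0  |  1  |  0  | 0
 0  |  0  |  0  |  1  |  1  | 0
 0  |  0  |  1  |  0  |  0  | 0
 0  |  0  |  1  |  0  |  1  | 0
 0  |  0  |  1  |  1  |  0  | 0
 0  |  0  |  1  |  1  |  1  | 0
 0  |  1  |  0  |  0  |  0  | 0
 0  |  1  |  0  |  0  |  1  | 0
 0  |  1  |  0  |  1  |  0  | 0
 0  |  1  |  0  |  1  |  1  | 1
 0  |  1  |  1  |  0  |  0  | 0
 0  |  1  |  1  |  0  |  1  | 0
 0  |  1  |  1  |  1  |  0  | 0
 0  |  1  |  1  |  1  |  1  | 1
 1  |  0  |  0  |  0  |  0  | 0
 1  |  0  |  0  |  0  |  1  | 0
 1  |  0  |  0  |  1  |  0  | 1
 1  |  0  |  0  |  1  |  1  | 1
 1  |  0  |  1  |  0  |  0  | 1
 1  |  0  |  1  |  0  |  1  | 1
 1  |  0  |  1  |  1  |  0  | 0
 1  |  0  |  1  |  1  |  1  | 0
 1  |  1  |  0  |  0  |  0  | 0
 1  |  1  |  0  |  0  |  1  | 0
 1  |  1  |  0  |  1  |  0  | 1
 1  |  1  |  0  |  1  |  1  | 0
 1  |  1  |  1  |  0  |  0  | 1
 1  |  1  |  1  |  0  |  1  | 1
 1  |  1  |  1  |  1  |  0  | 0
 1  |  1  |  1  |  1  |  1  | 1
The formula is true on 10 of the 32 rows.

10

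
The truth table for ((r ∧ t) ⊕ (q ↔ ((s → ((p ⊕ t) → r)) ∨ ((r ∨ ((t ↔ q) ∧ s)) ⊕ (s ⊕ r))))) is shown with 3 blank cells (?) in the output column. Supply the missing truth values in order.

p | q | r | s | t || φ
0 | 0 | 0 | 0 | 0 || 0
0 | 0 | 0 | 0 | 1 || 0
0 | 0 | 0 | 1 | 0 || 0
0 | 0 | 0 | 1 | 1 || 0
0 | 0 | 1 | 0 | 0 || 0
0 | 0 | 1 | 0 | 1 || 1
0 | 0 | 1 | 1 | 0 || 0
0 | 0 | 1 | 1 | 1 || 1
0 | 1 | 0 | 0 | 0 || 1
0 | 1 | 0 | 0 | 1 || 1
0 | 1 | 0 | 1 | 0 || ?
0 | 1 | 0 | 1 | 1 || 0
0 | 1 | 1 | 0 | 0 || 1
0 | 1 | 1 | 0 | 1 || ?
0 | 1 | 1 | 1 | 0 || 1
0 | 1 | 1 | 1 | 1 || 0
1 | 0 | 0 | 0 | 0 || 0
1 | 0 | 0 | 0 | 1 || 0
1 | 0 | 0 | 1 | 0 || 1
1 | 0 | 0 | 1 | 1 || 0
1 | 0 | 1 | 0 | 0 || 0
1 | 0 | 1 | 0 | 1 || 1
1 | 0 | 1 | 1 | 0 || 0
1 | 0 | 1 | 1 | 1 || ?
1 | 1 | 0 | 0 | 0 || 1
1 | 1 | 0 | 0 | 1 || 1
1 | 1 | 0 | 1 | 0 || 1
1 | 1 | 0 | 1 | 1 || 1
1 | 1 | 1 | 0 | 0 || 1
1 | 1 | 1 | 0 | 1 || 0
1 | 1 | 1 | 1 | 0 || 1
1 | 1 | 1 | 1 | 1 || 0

Row p=0, q=1, r=0, s=1, t=0: (r ∧ t) = 0, (q ↔ ((s → ((p ⊕ t) → r)) ∨ ((r ∨ ((t ↔ q) ∧ s)) ⊕ (s ⊕ r)))) = 1, so the formula = 1.
Row p=0, q=1, r=1, s=0, t=1: (r ∧ t) = 1, (q ↔ ((s → ((p ⊕ t) → r)) ∨ ((r ∨ ((t ↔ q) ∧ s)) ⊕ (s ⊕ r)))) = 1, so the formula = 0.
Row p=1, q=0, r=1, s=1, t=1: (r ∧ t) = 1, (q ↔ ((s → ((p ⊕ t) → r)) ∨ ((r ∨ ((t ↔ q) ∧ s)) ⊕ (s ⊕ r)))) = 0, so the formula = 1.

1, 0, 1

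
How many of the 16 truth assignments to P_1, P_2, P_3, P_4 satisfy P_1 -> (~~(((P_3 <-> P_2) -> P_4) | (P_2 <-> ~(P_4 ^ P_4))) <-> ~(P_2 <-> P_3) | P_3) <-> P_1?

7

P_1  P_2  P_3  P_4     (P_3 <-> P_2)  ((P_3 <-> P_2) -> P_4)  (P_4 ^ P_4)  ~(P_4 ^ P_4)  (P_2 <-> ~(P_4 ^ P_4))  (P_2 <-> P_3)  ~(P_2 <-> P_3)  (~(P_2 <-> P_3) | P_3)  φ
 T    T    T    T            T                  T                  F            T                  T                   T              F                   T             T
 T    T    T    F            T                  F                  F            T                  T                   T              F                   T             T
 T    T    F    T            F                  T                  F            T                  T                   F              T                   T             T
 T    T    F    F            F                  T                  F            T                  T                   F              T                   T             T
 T    F    T    T            F                  T                  F            T                  F                   F              T                   T             T
 T    F    T    F            F                  T                  F            T                  F                   F              T                   T             T
 T    F    F    T            T                  T                  F            T                  F                   T              F                   F             F
 T    F    F    F            T                  F                  F            T                  F                   T              F                   F             T
 F    T    T    T            T                  T                  F            T                  T                   T              F                   T             F
 F    T    T    F            T                  F                  F            T                  T                   T              F                   T             F
 F    T    F    T            F                  T                  F            T                  T                   F              T                   T             F
 F    T    F    F            F                  T                  F            T                  T                   F              T                   T             F
 F    F    T    T            F                  T                  F            T                  F                   F              T                   T             F
 F    F    T    F            F                  T                  F            T                  F                   F              T                   T             F
 F    F    F    T            T                  T                  F            T                  F                   T              F                   F             F
 F    F    F    F            T                  F                  F            T                  F                   T              F                   F             F
The formula is true on 7 of the 16 rows.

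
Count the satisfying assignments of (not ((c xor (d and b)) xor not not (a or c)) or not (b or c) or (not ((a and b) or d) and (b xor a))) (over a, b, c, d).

12

a | b | c | d | (d and b) | (c xor (d and b)) | (a or c) | not (a or c) | not not (a or c) | (b or c) | not (b or c) | (a and b) | ((a and b) or d) | not ((a and b) or d) | (b xor a) | φ
- | - | - | - | --------- | ----------------- | -------- | ------------ | ---------------- | -------- | ------------ | --------- | ---------------- | -------------------- | --------- | -
0 | 0 | 0 | 0 |     0     |         0         |    0     |      1       |        0         |    0     |      1       |     0     |        0         |          1           |     0     | 1
0 | 0 | 0 | 1 |     0     |         0         |    0     |      1       |        0         |    0     |      1       |     0     |        1         |          0           |     0     | 1
0 | 0 | 1 | 0 |     0     |         1         |    1     |      0       |        1         |    1     |      0       |     0     |        0         |          1           |     0     | 1
0 | 0 | 1 | 1 |     0     |         1         |    1     |      0       |        1         |    1     |      0       |     0     |        1         |          0           |     0     | 1
0 | 1 | 0 | 0 |     0     |         0         |    0     |      1       |        0         |    1     |      0       |     0     |        0         |          1           |     1     | 1
0 | 1 | 0 | 1 |     1     |         1         |    0     |      1       |        0         |    1     |      0       |     0     |        1         |          0           |     1     | 0
0 | 1 | 1 | 0 |     0     |         1         |    1     |      0       |        1         |    1     |      0       |     0     |        0         |          1           |     1     | 1
0 | 1 | 1 | 1 |     1     |         0         |    1     |      0       |        1         |    1     |      0       |     0     |        1         |          0           |     1     | 0
1 | 0 | 0 | 0 |     0     |         0         |    1     |      0       |        1         |    0     |      1       |     0     |        0         |          1           |     1     | 1
1 | 0 | 0 | 1 |     0     |         0         |    1     |      0       |        1         |    0     |      1       |     0     |        1         |          0           |     1     | 1
1 | 0 | 1 | 0 |     0     |         1         |    1     |      0       |        1         |    1     |      0       |     0     |        0         |          1           |     1     | 1
1 | 0 | 1 | 1 |     0     |         1         |    1     |      0       |        1         |    1     |      0       |     0     |        1         |          0           |     1     | 1
1 | 1 | 0 | 0 |     0     |         0         |    1     |      0       |        1         |    1     |      0       |     1     |        1         |          0           |     0     | 0
1 | 1 | 0 | 1 |     1     |         1         |    1     |      0       |        1         |    1     |      0       |     1     |        1         |          0           |     0     | 1
1 | 1 | 1 | 0 |     0     |         1         |    1     |      0       |        1         |    1     |      0       |     1     |        1         |          0           |     0     | 1
1 | 1 | 1 | 1 |     1     |         0         |    1     |      0       |        1         |    1     |      0       |     1     |        1         |          0           |     0     | 0
The formula is true on 12 of the 16 rows.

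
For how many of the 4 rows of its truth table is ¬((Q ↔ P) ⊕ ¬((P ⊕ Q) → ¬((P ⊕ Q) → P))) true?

P | Q || (Q ↔ P) | (P ⊕ Q) | ((P ⊕ Q) → P) | ¬((P ⊕ Q) → P) | ((P ⊕ Q) → ¬((P ⊕ Q) → P)) | ¬((P ⊕ Q) → ¬((P ⊕ Q) → P)) | φ
1 | 1 ||    1    |    0    |       1       |       0        |             1              |              0              | 0
1 | 0 ||    0    |    1    |       1       |       0        |             0              |              1              | 0
0 | 1 ||    0    |    1    |       0       |       1        |             1              |              0              | 1
0 | 0 ||    1    |    0    |       1       |       0        |             1              |              0              | 0
The formula is true on 1 of the 4 rows.

1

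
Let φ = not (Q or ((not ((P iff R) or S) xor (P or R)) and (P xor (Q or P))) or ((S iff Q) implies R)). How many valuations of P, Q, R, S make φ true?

2

P | Q | R | S | φ
- | - | - | - | -
0 | 0 | 0 | 0 | 1
0 | 0 | 0 | 1 | 0
0 | 0 | 1 | 0 | 0
0 | 0 | 1 | 1 | 0
0 | 1 | 0 | 0 | 0
0 | 1 | 0 | 1 | 0
0 | 1 | 1 | 0 | 0
0 | 1 | 1 | 1 | 0
1 | 0 | 0 | 0 | 1
1 | 0 | 0 | 1 | 0
1 | 0 | 1 | 0 | 0
1 | 0 | 1 | 1 | 0
1 | 1 | 0 | 0 | 0
1 | 1 | 0 | 1 | 0
1 | 1 | 1 | 0 | 0
1 | 1 | 1 | 1 | 0
The formula is true on 2 of the 16 rows.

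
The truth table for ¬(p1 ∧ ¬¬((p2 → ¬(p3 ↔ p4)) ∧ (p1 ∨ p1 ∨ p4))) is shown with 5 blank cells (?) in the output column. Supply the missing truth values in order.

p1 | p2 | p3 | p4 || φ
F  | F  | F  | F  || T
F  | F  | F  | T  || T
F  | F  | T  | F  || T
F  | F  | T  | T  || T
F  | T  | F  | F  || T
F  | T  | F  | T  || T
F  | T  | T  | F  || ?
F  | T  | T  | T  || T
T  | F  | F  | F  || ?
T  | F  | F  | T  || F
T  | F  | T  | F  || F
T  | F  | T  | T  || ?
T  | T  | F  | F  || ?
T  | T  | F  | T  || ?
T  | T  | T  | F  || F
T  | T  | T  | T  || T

T, F, F, T, F

Row p1=F, p2=T, p3=T, p4=F: ¬¬((p2 → ¬(p3 ↔ p4)) ∧ (p1 ∨ p1 ∨ p4)) = F, (p1 ∧ ¬¬((p2 → ¬(p3 ↔ p4)) ∧ (p1 ∨ p1 ∨ p4))) = F, so the formula = T.
Row p1=T, p2=F, p3=F, p4=F: ¬¬((p2 → ¬(p3 ↔ p4)) ∧ (p1 ∨ p1 ∨ p4)) = T, (p1 ∧ ¬¬((p2 → ¬(p3 ↔ p4)) ∧ (p1 ∨ p1 ∨ p4))) = T, so the formula = F.
Row p1=T, p2=F, p3=T, p4=T: ¬¬((p2 → ¬(p3 ↔ p4)) ∧ (p1 ∨ p1 ∨ p4)) = T, (p1 ∧ ¬¬((p2 → ¬(p3 ↔ p4)) ∧ (p1 ∨ p1 ∨ p4))) = T, so the formula = F.
Row p1=T, p2=T, p3=F, p4=F: ¬¬((p2 → ¬(p3 ↔ p4)) ∧ (p1 ∨ p1 ∨ p4)) = F, (p1 ∧ ¬¬((p2 → ¬(p3 ↔ p4)) ∧ (p1 ∨ p1 ∨ p4))) = F, so the formula = T.
Row p1=T, p2=T, p3=F, p4=T: ¬¬((p2 → ¬(p3 ↔ p4)) ∧ (p1 ∨ p1 ∨ p4)) = T, (p1 ∧ ¬¬((p2 → ¬(p3 ↔ p4)) ∧ (p1 ∨ p1 ∨ p4))) = T, so the formula = F.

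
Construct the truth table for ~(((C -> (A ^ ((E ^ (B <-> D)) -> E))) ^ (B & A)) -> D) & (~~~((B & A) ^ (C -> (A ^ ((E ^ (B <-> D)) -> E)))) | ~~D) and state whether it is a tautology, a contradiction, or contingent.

contradiction

A | B | C | D | E || φ
F | F | F | F | F || F
F | F | F | F | T || F
F | F | F | T | F || F
F | F | F | T | T || F
F | F | T | F | F || F
F | F | T | F | T || F
F | F | T | T | F || F
F | F | T | T | T || F
F | T | F | F | F || F
F | T | F | F | T || F
F | T | F | T | F || F
F | T | F | T | T || F
F | T | T | F | F || F
F | T | T | F | T || F
F | T | T | T | F || F
F | T | T | T | T || F
T | F | F | F | F || F
T | F | F | F | T || F
T | F | F | T | F || F
T | F | F | T | T || F
T | F | T | F | F || F
T | F | T | F | T || F
T | F | T | T | F || F
T | F | T | T | T || F
T | T | F | F | F || F
T | T | F | F | T || F
T | T | F | T | F || F
T | T | F | T | T || F
T | T | T | F | F || F
T | T | T | F | T || F
T | T | T | T | F || F
T | T | T | T | T || F
Every row is F, so the formula is a contradiction.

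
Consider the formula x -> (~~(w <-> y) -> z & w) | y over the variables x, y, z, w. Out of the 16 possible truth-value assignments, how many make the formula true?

  x   |   y   |   z   |   w   || (w <-> y) | ~(w <-> y) | ~~(w <-> y) | (z & w) | (~~(w <-> y) -> (z & w)) |   φ  
False | False | False | False ||    True   |   False    |     True    |  False  |          False           |  True
False | False | False |  True ||   False   |    True    |    False    |  False  |           True           |  True
False | False |  True | False ||    True   |   False    |     True    |  False  |          False           |  True
False | False |  True |  True ||   False   |    True    |    False    |   True  |           True           |  True
False |  True | False | False ||   False   |    True    |    False    |  False  |           True           |  True
False |  True | False |  True ||    True   |   False    |     True    |  False  |          False           |  True
False |  True |  True | False ||   False   |    True    |    False    |  False  |           True           |  True
False |  True |  True |  True ||    True   |   False    |     True    |   True  |           True           |  True
 True | False | False | False ||    True   |   False    |     True    |  False  |          False           | False
 True | False | False |  True ||   False   |    True    |    False    |  False  |           True           |  True
 True | False |  True | False ||    True   |   False    |     True    |  False  |          False           | False
 True | False |  True |  True ||   False   |    True    |    False    |   True  |           True           |  True
 True |  True | False | False ||   False   |    True    |    False    |  False  |           True           |  True
 True |  True | False |  True ||    True   |   False    |     True    |  False  |          False           |  True
 True |  True |  True | False ||   False   |    True    |    False    |  False  |           True           |  True
 True |  True |  True |  True ||    True   |   False    |     True    |   True  |           True           |  True
The formula is true on 14 of the 16 rows.

14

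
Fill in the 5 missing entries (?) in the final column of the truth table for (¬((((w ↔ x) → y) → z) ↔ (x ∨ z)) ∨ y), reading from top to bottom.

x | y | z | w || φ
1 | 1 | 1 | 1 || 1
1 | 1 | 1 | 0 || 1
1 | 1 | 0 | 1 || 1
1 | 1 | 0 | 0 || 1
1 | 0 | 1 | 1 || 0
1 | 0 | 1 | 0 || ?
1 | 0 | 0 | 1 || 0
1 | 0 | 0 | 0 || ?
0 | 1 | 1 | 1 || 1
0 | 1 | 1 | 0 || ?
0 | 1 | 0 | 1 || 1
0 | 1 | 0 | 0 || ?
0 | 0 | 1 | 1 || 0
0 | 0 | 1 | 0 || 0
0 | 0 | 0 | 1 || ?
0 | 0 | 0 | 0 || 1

Row x=1, y=0, z=1, w=0: ¬((((w ↔ x) → y) → z) ↔ (x ∨ z)) = 0, so the formula = 0.
Row x=1, y=0, z=0, w=0: ¬((((w ↔ x) → y) → z) ↔ (x ∨ z)) = 1, so the formula = 1.
Row x=0, y=1, z=1, w=0: ¬((((w ↔ x) → y) → z) ↔ (x ∨ z)) = 0, so the formula = 1.
Row x=0, y=1, z=0, w=0: ¬((((w ↔ x) → y) → z) ↔ (x ∨ z)) = 0, so the formula = 1.
Row x=0, y=0, z=0, w=1: ¬((((w ↔ x) → y) → z) ↔ (x ∨ z)) = 0, so the formula = 0.

0, 1, 1, 1, 0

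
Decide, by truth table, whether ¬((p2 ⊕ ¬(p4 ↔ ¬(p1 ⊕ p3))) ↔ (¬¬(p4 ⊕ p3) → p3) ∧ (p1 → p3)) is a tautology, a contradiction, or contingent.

p1 | p2 | p3 | p4 | φ
-- | -- | -- | -- | -
F  | F  | F  | F  | F
F  | F  | F  | T  | F
F  | F  | T  | F  | T
F  | F  | T  | T  | F
F  | T  | F  | F  | T
F  | T  | F  | T  | T
F  | T  | T  | F  | F
F  | T  | T  | T  | T
T  | F  | F  | F  | F
T  | F  | F  | T  | T
T  | F  | T  | F  | F
T  | F  | T  | T  | T
T  | T  | F  | F  | T
T  | T  | F  | T  | F
T  | T  | T  | F  | T
T  | T  | T  | T  | F
8 of 16 rows are T, so the formula is contingent.

contingent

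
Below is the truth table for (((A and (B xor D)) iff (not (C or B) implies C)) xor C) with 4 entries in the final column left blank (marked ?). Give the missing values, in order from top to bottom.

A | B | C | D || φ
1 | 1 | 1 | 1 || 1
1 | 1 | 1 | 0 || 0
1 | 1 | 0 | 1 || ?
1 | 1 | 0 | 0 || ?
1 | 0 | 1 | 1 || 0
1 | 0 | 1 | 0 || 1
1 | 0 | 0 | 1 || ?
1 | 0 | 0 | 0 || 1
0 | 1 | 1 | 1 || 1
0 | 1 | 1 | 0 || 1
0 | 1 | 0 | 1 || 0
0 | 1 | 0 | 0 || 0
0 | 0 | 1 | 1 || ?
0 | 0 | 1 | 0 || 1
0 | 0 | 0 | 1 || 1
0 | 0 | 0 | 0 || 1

0, 1, 0, 1

Row A=1, B=1, C=0, D=1: ((A and (B xor D)) iff (not (C or B) implies C)) = 0, so the formula = 0.
Row A=1, B=1, C=0, D=0: ((A and (B xor D)) iff (not (C or B) implies C)) = 1, so the formula = 1.
Row A=1, B=0, C=0, D=1: ((A and (B xor D)) iff (not (C or B) implies C)) = 0, so the formula = 0.
Row A=0, B=0, C=1, D=1: ((A and (B xor D)) iff (not (C or B) implies C)) = 0, so the formula = 1.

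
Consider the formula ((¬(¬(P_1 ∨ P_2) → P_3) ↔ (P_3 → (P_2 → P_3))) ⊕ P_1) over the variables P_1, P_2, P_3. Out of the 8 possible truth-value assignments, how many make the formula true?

5

P_1 | P_2 | P_3 || φ
 F  |  F  |  F  || T
 F  |  F  |  T  || F
 F  |  T  |  F  || F
 F  |  T  |  T  || F
 T  |  F  |  F  || T
 T  |  F  |  T  || T
 T  |  T  |  F  || T
 T  |  T  |  T  || T
The formula is true on 5 of the 8 rows.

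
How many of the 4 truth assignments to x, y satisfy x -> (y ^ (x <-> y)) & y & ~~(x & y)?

2

x | y || φ
F | F || T
F | T || T
T | F || F
T | T || F
The formula is true on 2 of the 4 rows.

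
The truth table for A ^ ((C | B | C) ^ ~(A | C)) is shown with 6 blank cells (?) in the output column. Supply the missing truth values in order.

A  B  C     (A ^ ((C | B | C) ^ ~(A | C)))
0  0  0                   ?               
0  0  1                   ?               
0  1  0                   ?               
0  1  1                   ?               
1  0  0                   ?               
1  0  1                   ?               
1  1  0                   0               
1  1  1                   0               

1, 1, 0, 1, 1, 0

Row A=0, B=0, C=0: ((C | B | C) ^ ~(A | C)) = 1, so (A ^ ((C | B | C) ^ ~(A | C))) = 1.
Row A=0, B=0, C=1: ((C | B | C) ^ ~(A | C)) = 1, so (A ^ ((C | B | C) ^ ~(A | C))) = 1.
Row A=0, B=1, C=0: ((C | B | C) ^ ~(A | C)) = 0, so (A ^ ((C | B | C) ^ ~(A | C))) = 0.
Row A=0, B=1, C=1: ((C | B | C) ^ ~(A | C)) = 1, so (A ^ ((C | B | C) ^ ~(A | C))) = 1.
Row A=1, B=0, C=0: ((C | B | C) ^ ~(A | C)) = 0, so (A ^ ((C | B | C) ^ ~(A | C))) = 1.
Row A=1, B=0, C=1: ((C | B | C) ^ ~(A | C)) = 1, so (A ^ ((C | B | C) ^ ~(A | C))) = 0.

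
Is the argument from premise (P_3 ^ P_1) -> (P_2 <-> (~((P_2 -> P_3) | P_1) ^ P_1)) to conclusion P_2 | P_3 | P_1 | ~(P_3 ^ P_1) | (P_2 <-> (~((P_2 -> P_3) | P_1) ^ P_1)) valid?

P_1  P_2  P_3  |  φ  ψ
 0    0    0   |  1  1
 0    0    1   |  1  1
 0    1    0   |  1  1
 0    1    1   |  0  1
 1    0    0   |  0  1
 1    0    1   |  1  1
 1    1    0   |  1  1
 1    1    1   |  1  1
In every row where φ is true, ψ is also true, so φ ⊨ ψ.

yes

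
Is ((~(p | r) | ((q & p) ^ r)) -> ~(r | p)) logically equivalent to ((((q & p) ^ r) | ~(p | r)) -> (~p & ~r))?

p | q | r | φ | ψ
- | - | - | - | -
F | F | F | T | T
F | F | T | F | F
F | T | F | T | T
F | T | T | F | F
T | F | F | T | T
T | F | T | F | F
T | T | F | F | F
T | T | T | T | T
The columns for φ and ψ agree on every row, so they are logically equivalent.

equivalent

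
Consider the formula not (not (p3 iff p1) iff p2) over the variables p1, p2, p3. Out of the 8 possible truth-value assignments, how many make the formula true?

p1  p2  p3  |  not (not (p3 iff p1) iff p2)
T   T   T   |               T              
T   T   F   |               F              
T   F   T   |               F              
T   F   F   |               T              
F   T   T   |               F              
F   T   F   |               T              
F   F   T   |               T              
F   F   F   |               F              
The formula is true on 4 of the 8 rows.

4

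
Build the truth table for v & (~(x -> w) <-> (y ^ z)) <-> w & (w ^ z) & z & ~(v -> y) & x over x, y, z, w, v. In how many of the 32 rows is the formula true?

24

x | y | z | w | v || φ
T | T | T | T | T || F
T | T | T | T | F || T
T | T | T | F | T || T
T | T | T | F | F || T
T | T | F | T | T || T
T | T | F | T | F || T
T | T | F | F | T || F
T | T | F | F | F || T
T | F | T | T | T || T
T | F | T | T | F || T
T | F | T | F | T || F
T | F | T | F | F || T
T | F | F | T | T || F
T | F | F | T | F || T
T | F | F | F | T || T
T | F | F | F | F || T
F | T | T | T | T || F
F | T | T | T | F || T
F | T | T | F | T || F
F | T | T | F | F || T
F | T | F | T | T || T
F | T | F | T | F || T
F | T | F | F | T || T
F | T | F | F | F || T
F | F | T | T | T || T
F | F | T | T | F || T
F | F | T | F | T || T
F | F | T | F | F || T
F | F | F | T | T || F
F | F | F | T | F || T
F | F | F | F | T || F
F | F | F | F | F || T
The formula is true on 24 of the 32 rows.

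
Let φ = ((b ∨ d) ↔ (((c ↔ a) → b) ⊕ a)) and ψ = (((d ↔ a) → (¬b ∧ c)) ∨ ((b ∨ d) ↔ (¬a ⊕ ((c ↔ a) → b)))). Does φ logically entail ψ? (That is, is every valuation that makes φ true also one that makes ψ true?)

no

a | b | c | d | φ | ψ
- | - | - | - | - | -
F | F | F | F | T | F
F | F | F | T | F | T
F | F | T | F | F | T
F | F | T | T | T | T
F | T | F | F | T | F
F | T | F | T | T | T
F | T | T | F | T | F
F | T | T | T | T | T
T | F | F | F | T | T
T | F | F | T | F | T
T | F | T | F | F | T
T | F | T | T | T | T
T | T | F | F | F | T
T | T | F | T | F | T
T | T | T | F | F | T
T | T | T | T | F | T
At a=F, b=F, c=F, d=F we have φ true but ψ false, so φ does not entail ψ.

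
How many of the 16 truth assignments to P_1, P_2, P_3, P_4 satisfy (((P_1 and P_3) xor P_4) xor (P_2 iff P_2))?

8

P_1 | P_2 | P_3 | P_4 | φ
--- | --- | --- | --- | -
 1  |  1  |  1  |  1  | 1
 1  |  1  |  1  |  0  | 0
 1  |  1  |  0  |  1  | 0
 1  |  1  |  0  |  0  | 1
 1  |  0  |  1  |  1  | 1
 1  |  0  |  1  |  0  | 0
 1  |  0  |  0  |  1  | 0
 1  |  0  |  0  |  0  | 1
 0  |  1  |  1  |  1  | 0
 0  |  1  |  1  |  0  | 1
 0  |  1  |  0  |  1  | 0
 0  |  1  |  0  |  0  | 1
 0  |  0  |  1  |  1  | 0
 0  |  0  |  1  |  0  | 1
 0  |  0  |  0  |  1  | 0
 0  |  0  |  0  |  0  | 1
The formula is true on 8 of the 16 rows.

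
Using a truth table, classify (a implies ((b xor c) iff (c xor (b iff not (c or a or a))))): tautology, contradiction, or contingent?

contingent

  a   |   b   |   c   |   φ  
----- | ----- | ----- | -----
 True |  True |  True | False
 True |  True | False | False
 True | False |  True | False
 True | False | False | False
False |  True |  True |  True
False |  True | False |  True
False | False |  True |  True
False | False | False |  True
4 of 8 rows are True, so the formula is contingent.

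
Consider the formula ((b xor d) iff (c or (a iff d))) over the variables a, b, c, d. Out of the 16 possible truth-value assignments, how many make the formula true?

a | b | c | d || φ
T | T | T | T || F
T | T | T | F || T
T | T | F | T || F
T | T | F | F || F
T | F | T | T || T
T | F | T | F || F
T | F | F | T || T
T | F | F | F || T
F | T | T | T || F
F | T | T | F || T
F | T | F | T || T
F | T | F | F || T
F | F | T | T || T
F | F | T | F || F
F | F | F | T || F
F | F | F | F || F
The formula is true on 8 of the 16 rows.

8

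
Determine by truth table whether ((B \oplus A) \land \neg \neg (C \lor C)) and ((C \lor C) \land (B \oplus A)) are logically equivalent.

A | B | C || φ | ψ
T | T | T || F | F
T | T | F || F | F
T | F | T || T | T
T | F | F || F | F
F | T | T || T | T
F | T | F || F | F
F | F | T || F | F
F | F | F || F | F
The columns for φ and ψ agree on every row, so they are logically equivalent.

equivalent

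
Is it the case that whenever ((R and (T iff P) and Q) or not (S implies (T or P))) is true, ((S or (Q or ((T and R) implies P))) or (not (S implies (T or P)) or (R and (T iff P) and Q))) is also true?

yes

  P      Q      R      S      T    |    φ      ψ  
 True   True   True   True   True  |   True   True
 True   True   True   True  False  |  False   True
 True   True   True  False   True  |   True   True
 True   True   True  False  False  |  False   True
 True   True  False   True   True  |  False   True
 True   True  False   True  False  |  False   True
 True   True  False  False   True  |  False   True
 True   True  False  False  False  |  False   True
 True  False   True   True   True  |  False   True
 True  False   True   True  False  |  False   True
 True  False   True  False   True  |  False   True
 True  False   True  False  False  |  False   True
 True  False  False   True   True  |  False   True
 True  False  False   True  False  |  False   True
 True  False  False  False   True  |  False   True
 True  False  False  False  False  |  False   True
False   True   True   True   True  |  False   True
False   True   True   True  False  |   True   True
False   True   True  False   True  |  False   True
False   True   True  False  False  |   True   True
False   True  False   True   True  |  False   True
False   True  False   True  False  |   True   True
False   True  False  False   True  |  False   True
False   True  False  False  False  |  False   True
False  False   True   True   True  |  False   True
False  False   True   True  False  |   True   True
False  False   True  False   True  |  False  False
False  False   True  False  False  |  False   True
False  False  False   True   True  |  False   True
False  False  False   True  False  |   True   True
False  False  False  False   True  |  False   True
False  False  False  False  False  |  False   True
In every row where φ is true, ψ is also true, so φ ⊨ ψ.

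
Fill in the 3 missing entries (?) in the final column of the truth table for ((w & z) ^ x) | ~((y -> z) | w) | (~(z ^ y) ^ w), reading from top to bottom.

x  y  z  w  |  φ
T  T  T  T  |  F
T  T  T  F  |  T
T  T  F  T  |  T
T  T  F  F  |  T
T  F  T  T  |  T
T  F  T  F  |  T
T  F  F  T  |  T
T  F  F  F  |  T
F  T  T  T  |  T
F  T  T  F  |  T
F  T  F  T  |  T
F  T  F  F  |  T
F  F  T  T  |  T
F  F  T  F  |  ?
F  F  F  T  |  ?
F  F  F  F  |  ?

Row x=F, y=F, z=T, w=F: ((w & z) ^ x) = F, ~((y -> z) | w) = F, (~(z ^ y) ^ w) = F, so the formula = F.
Row x=F, y=F, z=F, w=T: ((w & z) ^ x) = F, ~((y -> z) | w) = F, (~(z ^ y) ^ w) = F, so the formula = F.
Row x=F, y=F, z=F, w=F: ((w & z) ^ x) = F, ~((y -> z) | w) = F, (~(z ^ y) ^ w) = T, so the formula = T.

F, F, T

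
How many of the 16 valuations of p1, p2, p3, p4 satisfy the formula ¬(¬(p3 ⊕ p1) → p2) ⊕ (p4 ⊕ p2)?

p1 | p2 | p3 | p4 | (p3 ⊕ p1) | ¬(p3 ⊕ p1) | (¬(p3 ⊕ p1) → p2) | ¬(¬(p3 ⊕ p1) → p2) | (p4 ⊕ p2) | (¬(¬(p3 ⊕ p1) → p2) ⊕ (p4 ⊕ p2))
-- | -- | -- | -- | --------- | ---------- | ----------------- | ------------------ | --------- | --------------------------------
T  | T  | T  | T  |     F     |     T      |         T         |         F          |     F     |                F                
T  | T  | T  | F  |     F     |     T      |         T         |         F          |     T     |                T                
T  | T  | F  | T  |     T     |     F      |         T         |         F          |     F     |                F                
T  | T  | F  | F  |     T     |     F      |         T         |         F          |     T     |                T                
T  | F  | T  | T  |     F     |     T      |         F         |         T          |     T     |                F                
T  | F  | T  | F  |     F     |     T      |         F         |         T          |     F     |                T                
T  | F  | F  | T  |     T     |     F      |         T         |         F          |     T     |                T                
T  | F  | F  | F  |     T     |     F      |         T         |         F          |     F     |                F                
F  | T  | T  | T  |     T     |     F      |         T         |         F          |     F     |                F                
F  | T  | T  | F  |     T     |     F      |         T         |         F          |     T     |                T                
F  | T  | F  | T  |     F     |     T      |         T         |         F          |     F     |                F                
F  | T  | F  | F  |     F     |     T      |         T         |         F          |     T     |                T                
F  | F  | T  | T  |     T     |     F      |         T         |         F          |     T     |                T                
F  | F  | T  | F  |     T     |     F      |         T         |         F          |     F     |                F                
F  | F  | F  | T  |     F     |     T      |         F         |         T          |     T     |                F                
F  | F  | F  | F  |     F     |     T      |         F         |         T          |     F     |                T                
The formula is true on 8 of the 16 rows.

8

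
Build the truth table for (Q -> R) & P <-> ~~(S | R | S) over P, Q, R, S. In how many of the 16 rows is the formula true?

  P      Q      R      S       (((Q -> R) & P) <-> ~~((S | R) | S))
 True   True   True   True                     True                
 True   True   True  False                     True                
 True   True  False   True                    False                
 True   True  False  False                     True                
 True  False   True   True                     True                
 True  False   True  False                     True                
 True  False  False   True                     True                
 True  False  False  False                    False                
False   True   True   True                    False                
False   True   True  False                    False                
False   True  False   True                    False                
False   True  False  False                     True                
False  False   True   True                    False                
False  False   True  False                    False                
False  False  False   True                    False                
False  False  False  False                     True                
The formula is true on 8 of the 16 rows.

8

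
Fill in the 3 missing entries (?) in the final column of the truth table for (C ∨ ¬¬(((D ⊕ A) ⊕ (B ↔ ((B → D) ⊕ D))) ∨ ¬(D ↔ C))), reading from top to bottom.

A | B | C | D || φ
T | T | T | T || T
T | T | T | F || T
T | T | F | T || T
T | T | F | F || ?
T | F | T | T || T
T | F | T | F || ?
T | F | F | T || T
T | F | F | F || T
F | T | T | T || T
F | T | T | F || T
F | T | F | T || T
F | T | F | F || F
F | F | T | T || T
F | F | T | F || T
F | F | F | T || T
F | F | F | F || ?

T, T, F

Row A=T, B=T, C=F, D=F: ¬¬(((D ⊕ A) ⊕ (B ↔ ((B → D) ⊕ D))) ∨ ¬(D ↔ C)) = T, so the formula = T.
Row A=T, B=F, C=T, D=F: ¬¬(((D ⊕ A) ⊕ (B ↔ ((B → D) ⊕ D))) ∨ ¬(D ↔ C)) = T, so the formula = T.
Row A=F, B=F, C=F, D=F: ¬¬(((D ⊕ A) ⊕ (B ↔ ((B → D) ⊕ D))) ∨ ¬(D ↔ C)) = F, so the formula = F.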